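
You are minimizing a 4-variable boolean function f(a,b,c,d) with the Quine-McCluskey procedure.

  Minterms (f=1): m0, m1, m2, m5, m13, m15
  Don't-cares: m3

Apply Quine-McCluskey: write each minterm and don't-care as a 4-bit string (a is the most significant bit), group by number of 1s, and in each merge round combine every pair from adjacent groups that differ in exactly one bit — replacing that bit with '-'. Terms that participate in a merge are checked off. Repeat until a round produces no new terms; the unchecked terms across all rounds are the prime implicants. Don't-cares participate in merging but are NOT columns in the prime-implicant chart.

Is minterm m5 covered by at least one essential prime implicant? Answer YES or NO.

size-2^0 implicants → 0000(✓)  0001(✓)  0010(✓)  0011(✓)  0101(✓)  1101(✓)  1111(✓)
size-2^1 implicants → -101  0-01  00-0(✓)  00-1(✓)  000-(✓)  001-(✓)  11-1
size-2^2 implicants → 00--
Unchecked terms (primes): -101, 0-01, 00--, 11-1
Minterm coverage:
  m0 ⊆ 00-- [E]
  m1 ⊆ 0-01,00--
  m2 ⊆ 00-- [E]
  m5 ⊆ -101,0-01
  m13 ⊆ -101,11-1
  m15 ⊆ 11-1 [E]
E = {00--, 11-1}

NO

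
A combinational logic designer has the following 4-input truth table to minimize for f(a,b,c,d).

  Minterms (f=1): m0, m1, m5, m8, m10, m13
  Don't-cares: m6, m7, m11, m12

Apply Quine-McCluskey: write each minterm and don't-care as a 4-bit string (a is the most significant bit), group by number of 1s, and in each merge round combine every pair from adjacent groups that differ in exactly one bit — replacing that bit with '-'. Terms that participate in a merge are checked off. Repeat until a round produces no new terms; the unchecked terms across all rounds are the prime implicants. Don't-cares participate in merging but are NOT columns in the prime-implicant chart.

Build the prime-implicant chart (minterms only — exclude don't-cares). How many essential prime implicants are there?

Round 0: 0000✓ 0001✓ 0101✓ 0110✓ 0111✓ 1000✓ 1010✓ 1011✓ 1100✓ 1101✓
Round 1: -000 -101 0-01 000- 01-1 011- 1-00 10-0 101- 110-
PIs = {-000, -101, 0-01, 000-, 01-1, 011-, 1-00, 10-0, 101-, 110-}
Coverage chart:
  m0: -000,000-
  m1: 0-01,000-
  m5: -101,0-01,01-1
  m8: -000,1-00,10-0
  m10: 10-0,101-
  m13: -101,110-
(no essential prime implicants)

0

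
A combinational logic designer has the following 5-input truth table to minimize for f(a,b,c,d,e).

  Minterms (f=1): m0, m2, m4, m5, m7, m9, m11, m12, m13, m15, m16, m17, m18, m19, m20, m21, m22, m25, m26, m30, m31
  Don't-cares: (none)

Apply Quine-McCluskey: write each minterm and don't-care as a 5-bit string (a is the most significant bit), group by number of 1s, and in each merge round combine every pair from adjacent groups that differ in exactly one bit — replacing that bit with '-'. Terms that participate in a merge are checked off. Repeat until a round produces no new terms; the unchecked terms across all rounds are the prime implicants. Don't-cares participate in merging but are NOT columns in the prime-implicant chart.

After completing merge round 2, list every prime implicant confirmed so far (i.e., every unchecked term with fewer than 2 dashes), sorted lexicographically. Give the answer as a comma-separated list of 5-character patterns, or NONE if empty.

-1001, -1111, 1-001, 1111-

[col 0] 00000*, 00010*, 00100*, 00101*, 00111*, 01001*, 01011*, 01100*, 01101*, 01111*, 10000*, 10001*, 10010*, 10011*, 10100*, 10101*, 10110*, 11001*, 11010*, 11110*, 11111*
[col 1] -0000*, -0010*, -0100*, -0101*, -1001, -1111, 0-100*, 0-101*, 0-111*, 00-00*, 000-0*, 001-1*, 0010-*, 01-01*, 01-11*, 010-1*, 011-1*, 0110-*, 1-001, 1-010*, 1-110*, 10-00*, 10-01*, 10-10*, 100-0*, 100-1*, 1000-*, 1001-*, 101-0*, 1010-*, 11-10*, 1111-
[col 2] -0-00, -00-0, -010-, 0-1-1, 0-10-, 01--1, 1--10, 10--0, 10-0-, 100--
Prime implicants: -0-00, -00-0, -010-, -1001, -1111, 0-1-1, 0-10-, 01--1, 1--10, 1-001, 10--0, 10-0-, 100--, 1111-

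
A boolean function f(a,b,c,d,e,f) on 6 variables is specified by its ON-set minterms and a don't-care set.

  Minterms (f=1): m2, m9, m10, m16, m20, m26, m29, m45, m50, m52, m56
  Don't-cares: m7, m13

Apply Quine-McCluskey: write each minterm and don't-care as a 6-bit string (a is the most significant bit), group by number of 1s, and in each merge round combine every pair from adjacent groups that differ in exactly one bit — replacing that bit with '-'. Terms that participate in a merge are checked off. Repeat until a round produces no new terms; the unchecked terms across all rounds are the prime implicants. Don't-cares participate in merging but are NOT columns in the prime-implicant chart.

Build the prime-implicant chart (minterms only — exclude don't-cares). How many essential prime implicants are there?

9

Round 0: 000010✓ 000111 001001✓ 001010✓ 001101✓ 010000✓ 010100✓ 011010✓ 011101✓ 101101✓ 110010 110100✓ 111000
Round 1: -01101 -10100 0-1010 0-1101 00-010 001-01 010-00
PIs = {-01101, -10100, 0-1010, 0-1101, 00-010, 000111, 001-01, 010-00, 110010, 111000}
Coverage chart:
  m2: 00-010 ←essential
  m9: 001-01 ←essential
  m10: 0-1010,00-010
  m16: 010-00 ←essential
  m20: -10100,010-00
  m26: 0-1010 ←essential
  m29: 0-1101 ←essential
  m45: -01101 ←essential
  m50: 110010 ←essential
  m52: -10100 ←essential
  m56: 111000 ←essential
Essential: -01101, -10100, 0-1010, 0-1101, 00-010, 001-01, 010-00, 110010, 111000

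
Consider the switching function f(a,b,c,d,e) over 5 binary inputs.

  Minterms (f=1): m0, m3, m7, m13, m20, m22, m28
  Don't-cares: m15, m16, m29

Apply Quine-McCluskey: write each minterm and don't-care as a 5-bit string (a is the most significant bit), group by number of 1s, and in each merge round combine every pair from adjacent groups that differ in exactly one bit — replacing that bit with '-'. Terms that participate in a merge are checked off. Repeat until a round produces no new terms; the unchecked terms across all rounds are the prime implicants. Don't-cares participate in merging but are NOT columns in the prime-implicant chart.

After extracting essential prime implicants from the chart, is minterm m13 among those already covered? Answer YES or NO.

size-2^0 implicants → 00000(✓)  00011(✓)  00111(✓)  01101(✓)  01111(✓)  10000(✓)  10100(✓)  10110(✓)  11100(✓)  11101(✓)
size-2^1 implicants → -0000  -1101  0-111  00-11  011-1  1-100  10-00  101-0  1110-
Unchecked terms (primes): -0000, -1101, 0-111, 00-11, 011-1, 1-100, 10-00, 101-0, 1110-
Minterm coverage:
  m0 ⊆ -0000 [E]
  m3 ⊆ 00-11 [E]
  m7 ⊆ 0-111,00-11
  m13 ⊆ -1101,011-1
  m20 ⊆ 1-100,10-00,101-0
  m22 ⊆ 101-0 [E]
  m28 ⊆ 1-100,1110-
E = {-0000, 00-11, 101-0}

NO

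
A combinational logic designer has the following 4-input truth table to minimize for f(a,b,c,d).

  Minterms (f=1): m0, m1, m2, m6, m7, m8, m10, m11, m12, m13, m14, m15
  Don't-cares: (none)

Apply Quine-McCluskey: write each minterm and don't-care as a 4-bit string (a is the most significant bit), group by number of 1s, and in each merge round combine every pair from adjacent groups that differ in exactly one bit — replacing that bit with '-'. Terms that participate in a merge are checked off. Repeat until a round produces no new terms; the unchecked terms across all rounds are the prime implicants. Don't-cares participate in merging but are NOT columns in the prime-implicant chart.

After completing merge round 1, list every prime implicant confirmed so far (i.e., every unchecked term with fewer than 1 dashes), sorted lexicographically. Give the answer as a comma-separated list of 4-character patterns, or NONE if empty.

Round 0: 0000✓ 0001✓ 0010✓ 0110✓ 0111✓ 1000✓ 1010✓ 1011✓ 1100✓ 1101✓ 1110✓ 1111✓
Round 1: -000✓ -010✓ -110✓ -111✓ 0-10✓ 00-0✓ 000- 011-✓ 1-00✓ 1-10✓ 1-11✓ 10-0✓ 101-✓ 11-0✓ 11-1✓ 110-✓ 111-✓
Round 2: --10 -0-0 -11- 1--0 1-1- 11--
PIs = {--10, -0-0, -11-, 000-, 1--0, 1-1-, 11--}

NONE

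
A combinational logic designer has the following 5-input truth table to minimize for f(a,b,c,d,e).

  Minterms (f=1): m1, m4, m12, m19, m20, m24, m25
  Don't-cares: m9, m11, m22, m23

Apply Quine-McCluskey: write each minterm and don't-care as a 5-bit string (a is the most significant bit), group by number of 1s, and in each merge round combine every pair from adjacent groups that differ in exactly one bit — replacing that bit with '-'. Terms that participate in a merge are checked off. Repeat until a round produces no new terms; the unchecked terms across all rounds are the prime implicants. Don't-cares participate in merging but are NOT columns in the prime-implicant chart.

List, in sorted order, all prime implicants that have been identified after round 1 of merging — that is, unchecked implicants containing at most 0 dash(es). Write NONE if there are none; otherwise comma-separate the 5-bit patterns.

NONE

[col 0] 00001*, 00100*, 01001*, 01011*, 01100*, 10011*, 10100*, 10110*, 10111*, 11000*, 11001*
[col 1] -0100, -1001, 0-001, 0-100, 010-1, 10-11, 101-0, 1011-, 1100-
Prime implicants: -0100, -1001, 0-001, 0-100, 010-1, 10-11, 101-0, 1011-, 1100-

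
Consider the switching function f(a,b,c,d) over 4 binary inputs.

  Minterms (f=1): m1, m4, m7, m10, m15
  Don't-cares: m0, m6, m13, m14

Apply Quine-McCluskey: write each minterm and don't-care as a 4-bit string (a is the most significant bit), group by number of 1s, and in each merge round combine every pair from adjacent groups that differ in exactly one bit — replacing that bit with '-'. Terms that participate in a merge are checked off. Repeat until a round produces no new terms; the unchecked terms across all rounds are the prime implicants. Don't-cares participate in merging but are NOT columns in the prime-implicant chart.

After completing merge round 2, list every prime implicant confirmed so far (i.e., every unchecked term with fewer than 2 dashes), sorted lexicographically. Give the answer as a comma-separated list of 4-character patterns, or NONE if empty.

0-00, 000-, 01-0, 1-10, 11-1

size-2^0 implicants → 0000(✓)  0001(✓)  0100(✓)  0110(✓)  0111(✓)  1010(✓)  1101(✓)  1110(✓)  1111(✓)
size-2^1 implicants → -110(✓)  -111(✓)  0-00  000-  01-0  011-(✓)  1-10  11-1  111-(✓)
size-2^2 implicants → -11-
Unchecked terms (primes): -11-, 0-00, 000-, 01-0, 1-10, 11-1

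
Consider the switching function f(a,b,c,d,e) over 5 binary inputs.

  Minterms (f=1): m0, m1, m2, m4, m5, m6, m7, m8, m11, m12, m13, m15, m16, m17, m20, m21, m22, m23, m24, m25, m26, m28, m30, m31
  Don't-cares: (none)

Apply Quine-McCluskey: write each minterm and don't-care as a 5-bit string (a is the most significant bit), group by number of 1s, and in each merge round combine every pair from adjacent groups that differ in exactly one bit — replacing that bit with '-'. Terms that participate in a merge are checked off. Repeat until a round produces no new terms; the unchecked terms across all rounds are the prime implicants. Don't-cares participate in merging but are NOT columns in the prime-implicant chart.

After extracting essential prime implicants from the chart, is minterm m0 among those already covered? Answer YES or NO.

Round 0: 00000✓ 00001✓ 00010✓ 00100✓ 00101✓ 00110✓ 00111✓ 01000✓ 01011✓ 01100✓ 01101✓ 01111✓ 10000✓ 10001✓ 10100✓ 10101✓ 10110✓ 10111✓ 11000✓ 11001✓ 11010✓ 11100✓ 11110✓ 11111✓
Round 1: -0000✓ -0001✓ -0100✓ -0101✓ -0110✓ -0111✓ -1000✓ -1100✓ -1111✓ 0-000✓ 0-100✓ 0-101✓ 0-111✓ 00-00✓ 00-01✓ 00-10✓ 000-0✓ 0000-✓ 001-0✓ 001-1✓ 0010-✓ 0011-✓ 01-00✓ 01-11 011-1✓ 0110-✓ 1-000✓ 1-001✓ 1-100✓ 1-110✓ 1-111✓ 10-00✓ 10-01✓ 1000-✓ 101-0✓ 101-1✓ 1010-✓ 1011-✓ 11-00✓ 11-10✓ 110-0✓ 1100-✓ 111-0✓ 1111-✓
Round 2: --000✓ --100✓ --111 -0-00✓ -0-01✓ -000-✓ -01-0✓ -01-1✓ -010-✓ -011-✓ -1-00✓ 0--00✓ 0-1-1 0-10- 00--0 00-0-✓ 001--✓ 1--00✓ 1-00- 1-1-0 1-11- 10-0-✓ 101--✓ 11--0
Round 3: ---00 -0-0- -01--
PIs = {---00, --111, -0-0-, -01--, 0-1-1, 0-10-, 00--0, 01-11, 1-00-, 1-1-0, 1-11-, 11--0}
Coverage chart:
  m0: ---00,-0-0-,00--0
  m1: -0-0- ←essential
  m2: 00--0 ←essential
  m4: ---00,-0-0-,-01--,0-10-,00--0
  m5: -0-0-,-01--,0-1-1,0-10-
  m6: -01--,00--0
  m7: --111,-01--,0-1-1
  m8: ---00 ←essential
  m11: 01-11 ←essential
  m12: ---00,0-10-
  m13: 0-1-1,0-10-
  m15: --111,0-1-1,01-11
  m16: ---00,-0-0-,1-00-
  m17: -0-0-,1-00-
  m20: ---00,-0-0-,-01--,1-1-0
  m21: -0-0-,-01--
  m22: -01--,1-1-0,1-11-
  m23: --111,-01--,1-11-
  m24: ---00,1-00-,11--0
  m25: 1-00- ←essential
  m26: 11--0 ←essential
  m28: ---00,1-1-0,11--0
  m30: 1-1-0,1-11-,11--0
  m31: --111,1-11-
Essential: ---00, -0-0-, 00--0, 01-11, 1-00-, 11--0

YES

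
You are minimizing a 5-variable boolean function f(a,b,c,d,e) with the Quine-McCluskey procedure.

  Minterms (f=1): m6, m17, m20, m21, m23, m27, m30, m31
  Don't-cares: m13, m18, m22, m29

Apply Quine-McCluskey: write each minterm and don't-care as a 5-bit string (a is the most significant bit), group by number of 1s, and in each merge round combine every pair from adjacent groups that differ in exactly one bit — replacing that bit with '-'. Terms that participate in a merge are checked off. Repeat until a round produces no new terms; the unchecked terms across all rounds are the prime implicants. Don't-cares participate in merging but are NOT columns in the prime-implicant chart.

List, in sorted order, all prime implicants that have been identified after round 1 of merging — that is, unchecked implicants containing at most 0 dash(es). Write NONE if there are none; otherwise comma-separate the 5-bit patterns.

Round 0: 00110✓ 01101✓ 10001✓ 10010✓ 10100✓ 10101✓ 10110✓ 10111✓ 11011✓ 11101✓ 11110✓ 11111✓
Round 1: -0110 -1101 1-101✓ 1-110✓ 1-111✓ 10-01 10-10 101-0✓ 101-1✓ 1010-✓ 1011-✓ 11-11 111-1✓ 1111-✓
Round 2: 1-1-1 1-11- 101--
PIs = {-0110, -1101, 1-1-1, 1-11-, 10-01, 10-10, 101--, 11-11}

NONE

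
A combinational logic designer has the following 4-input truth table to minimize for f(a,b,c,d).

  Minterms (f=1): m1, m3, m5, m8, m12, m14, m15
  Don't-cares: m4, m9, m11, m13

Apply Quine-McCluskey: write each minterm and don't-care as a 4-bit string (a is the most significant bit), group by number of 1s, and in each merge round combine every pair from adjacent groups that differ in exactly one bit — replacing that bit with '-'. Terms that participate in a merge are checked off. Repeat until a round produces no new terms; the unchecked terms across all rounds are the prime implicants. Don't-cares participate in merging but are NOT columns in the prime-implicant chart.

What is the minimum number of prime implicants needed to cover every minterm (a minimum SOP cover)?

4

[col 0] 0001*, 0011*, 0100*, 0101*, 1000*, 1001*, 1011*, 1100*, 1101*, 1110*, 1111*
[col 1] -001*, -011*, -100*, -101*, 0-01*, 00-1*, 010-*, 1-00*, 1-01*, 1-11*, 10-1*, 100-*, 11-0*, 11-1*, 110-*, 111-*
[col 2] --01, -0-1, -10-, 1--1, 1-0-, 11--
Prime implicants: --01, -0-1, -10-, 1--1, 1-0-, 11--
PI chart (minterm → PIs covering it):
  1 | --01,-0-1
  3 | -0-1  (sole → essential)
  5 | --01,-10-
  8 | 1-0-  (sole → essential)
  12 | -10-,1-0-,11--
  14 | 11--  (sole → essential)
  15 | 1--1,11--
Essential prime implicants: -0-1, 1-0-, 11--
Petrick residual → --01
Minimum SOP uses 4 PIs: c'd + b'd + ac' + ab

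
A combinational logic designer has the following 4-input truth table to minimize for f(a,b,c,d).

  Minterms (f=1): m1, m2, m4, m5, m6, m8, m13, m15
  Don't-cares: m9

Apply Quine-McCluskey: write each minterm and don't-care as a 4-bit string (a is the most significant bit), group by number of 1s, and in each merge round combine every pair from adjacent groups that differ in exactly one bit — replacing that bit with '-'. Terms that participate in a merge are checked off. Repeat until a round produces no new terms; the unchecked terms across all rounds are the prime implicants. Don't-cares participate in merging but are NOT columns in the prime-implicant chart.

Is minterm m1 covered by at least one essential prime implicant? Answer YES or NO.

YES

Round 0: 0001✓ 0010✓ 0100✓ 0101✓ 0110✓ 1000✓ 1001✓ 1101✓ 1111✓
Round 1: -001✓ -101✓ 0-01✓ 0-10 01-0 010- 1-01✓ 100- 11-1
Round 2: --01
PIs = {--01, 0-10, 01-0, 010-, 100-, 11-1}
Coverage chart:
  m1: --01 ←essential
  m2: 0-10 ←essential
  m4: 01-0,010-
  m5: --01,010-
  m6: 0-10,01-0
  m8: 100- ←essential
  m13: --01,11-1
  m15: 11-1 ←essential
Essential: --01, 0-10, 100-, 11-1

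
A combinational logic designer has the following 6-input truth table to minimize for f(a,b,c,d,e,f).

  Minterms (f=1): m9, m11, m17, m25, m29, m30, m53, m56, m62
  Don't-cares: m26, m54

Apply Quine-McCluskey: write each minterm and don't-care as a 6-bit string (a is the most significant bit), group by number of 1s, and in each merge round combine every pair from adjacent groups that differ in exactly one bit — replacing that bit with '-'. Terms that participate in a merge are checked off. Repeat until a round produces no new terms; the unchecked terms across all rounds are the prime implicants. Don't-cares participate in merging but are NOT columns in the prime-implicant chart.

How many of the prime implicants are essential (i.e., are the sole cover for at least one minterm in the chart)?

Round 0: 001001✓ 001011✓ 010001✓ 011001✓ 011010✓ 011101✓ 011110✓ 110101 110110✓ 111000 111110✓
Round 1: -11110 0-1001 0010-1 01-001 011-01 011-10 11-110
PIs = {-11110, 0-1001, 0010-1, 01-001, 011-01, 011-10, 11-110, 110101, 111000}
Coverage chart:
  m9: 0-1001,0010-1
  m11: 0010-1 ←essential
  m17: 01-001 ←essential
  m25: 0-1001,01-001,011-01
  m29: 011-01 ←essential
  m30: -11110,011-10
  m53: 110101 ←essential
  m56: 111000 ←essential
  m62: -11110,11-110
Essential: 0010-1, 01-001, 011-01, 110101, 111000

5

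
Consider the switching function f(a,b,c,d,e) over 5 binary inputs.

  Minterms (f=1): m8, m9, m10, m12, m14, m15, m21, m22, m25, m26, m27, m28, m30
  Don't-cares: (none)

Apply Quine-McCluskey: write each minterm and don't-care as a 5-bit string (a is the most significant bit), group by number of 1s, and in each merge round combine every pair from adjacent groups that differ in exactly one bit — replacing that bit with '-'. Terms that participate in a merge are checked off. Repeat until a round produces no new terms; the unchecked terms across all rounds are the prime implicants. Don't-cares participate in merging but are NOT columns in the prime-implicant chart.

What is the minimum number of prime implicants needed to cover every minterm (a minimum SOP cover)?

[col 0] 01000*, 01001*, 01010*, 01100*, 01110*, 01111*, 10101, 10110*, 11001*, 11010*, 11011*, 11100*, 11110*
[col 1] -1001, -1010*, -1100*, -1110*, 01-00*, 01-10*, 010-0*, 0100-, 011-0*, 0111-, 1-110, 11-10*, 110-1, 1101-, 111-0*
[col 2] -1-10, -11-0, 01--0
Prime implicants: -1-10, -1001, -11-0, 01--0, 0100-, 0111-, 1-110, 10101, 110-1, 1101-
PI chart (minterm → PIs covering it):
  8 | 01--0,0100-
  9 | -1001,0100-
  10 | -1-10,01--0
  12 | -11-0,01--0
  14 | -1-10,-11-0,01--0,0111-
  15 | 0111-  (sole → essential)
  21 | 10101  (sole → essential)
  22 | 1-110  (sole → essential)
  25 | -1001,110-1
  26 | -1-10,1101-
  27 | 110-1,1101-
  28 | -11-0  (sole → essential)
  30 | -1-10,-11-0,1-110
Essential prime implicants: -11-0, 0111-, 1-110, 10101
Petrick residual → -1-10, 0100-, 110-1
Minimum SOP uses 7 PIs: bde' + bce' + a'bc'd' + a'bcd + acde' + ab'cd'e + abc'e

7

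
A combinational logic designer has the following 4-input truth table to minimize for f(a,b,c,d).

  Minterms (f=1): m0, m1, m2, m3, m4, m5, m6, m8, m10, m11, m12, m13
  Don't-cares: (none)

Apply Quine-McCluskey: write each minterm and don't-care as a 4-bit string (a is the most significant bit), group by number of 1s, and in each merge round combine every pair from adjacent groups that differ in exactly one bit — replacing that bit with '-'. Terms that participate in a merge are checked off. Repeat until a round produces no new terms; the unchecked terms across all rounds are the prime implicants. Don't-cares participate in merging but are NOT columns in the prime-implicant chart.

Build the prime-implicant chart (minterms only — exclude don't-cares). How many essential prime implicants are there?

[col 0] 0000*, 0001*, 0010*, 0011*, 0100*, 0101*, 0110*, 1000*, 1010*, 1011*, 1100*, 1101*
[col 1] -000*, -010*, -011*, -100*, -101*, 0-00*, 0-01*, 0-10*, 00-0*, 00-1*, 000-*, 001-*, 01-0*, 010-*, 1-00*, 10-0*, 101-*, 110-*
[col 2] --00, -0-0, -01-, -10-, 0--0, 0-0-, 00--
Prime implicants: --00, -0-0, -01-, -10-, 0--0, 0-0-, 00--
PI chart (minterm → PIs covering it):
  0 | --00,-0-0,0--0,0-0-,00--
  1 | 0-0-,00--
  2 | -0-0,-01-,0--0,00--
  3 | -01-,00--
  4 | --00,-10-,0--0,0-0-
  5 | -10-,0-0-
  6 | 0--0  (sole → essential)
  8 | --00,-0-0
  10 | -0-0,-01-
  11 | -01-  (sole → essential)
  12 | --00,-10-
  13 | -10-  (sole → essential)
Essential prime implicants: -01-, -10-, 0--0

3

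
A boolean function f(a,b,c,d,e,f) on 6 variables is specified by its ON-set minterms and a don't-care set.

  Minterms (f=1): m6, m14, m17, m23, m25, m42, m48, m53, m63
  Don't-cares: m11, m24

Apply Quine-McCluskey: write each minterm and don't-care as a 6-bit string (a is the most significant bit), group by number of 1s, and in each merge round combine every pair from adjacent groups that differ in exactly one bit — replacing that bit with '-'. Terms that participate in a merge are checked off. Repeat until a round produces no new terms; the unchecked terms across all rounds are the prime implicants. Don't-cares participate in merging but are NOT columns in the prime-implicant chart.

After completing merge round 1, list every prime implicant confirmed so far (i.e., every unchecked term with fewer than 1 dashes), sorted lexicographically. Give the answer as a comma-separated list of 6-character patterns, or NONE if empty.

001011, 010111, 101010, 110000, 110101, 111111

Round 0: 000110✓ 001011 001110✓ 010001✓ 010111 011000✓ 011001✓ 101010 110000 110101 111111
Round 1: 00-110 01-001 01100-
PIs = {00-110, 001011, 01-001, 010111, 01100-, 101010, 110000, 110101, 111111}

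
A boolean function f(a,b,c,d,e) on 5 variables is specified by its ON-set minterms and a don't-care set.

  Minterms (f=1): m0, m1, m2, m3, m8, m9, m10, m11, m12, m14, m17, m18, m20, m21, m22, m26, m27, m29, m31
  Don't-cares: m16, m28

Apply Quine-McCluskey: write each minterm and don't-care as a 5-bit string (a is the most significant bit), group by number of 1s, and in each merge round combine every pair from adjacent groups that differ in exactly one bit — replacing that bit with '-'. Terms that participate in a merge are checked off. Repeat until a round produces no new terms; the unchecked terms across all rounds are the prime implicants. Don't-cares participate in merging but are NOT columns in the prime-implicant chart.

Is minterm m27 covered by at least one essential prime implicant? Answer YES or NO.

[col 0] 00000*, 00001*, 00010*, 00011*, 01000*, 01001*, 01010*, 01011*, 01100*, 01110*, 10000*, 10001*, 10010*, 10100*, 10101*, 10110*, 11010*, 11011*, 11100*, 11101*, 11111*
[col 1] -0000*, -0001*, -0010*, -1010*, -1011*, -1100, 0-000*, 0-001*, 0-010*, 0-011*, 000-0*, 000-1*, 0000-*, 0001-*, 01-00*, 01-10*, 010-0*, 010-1*, 0100-*, 0101-*, 011-0*, 1-010*, 1-100*, 1-101*, 10-00*, 10-01*, 10-10*, 100-0*, 1000-*, 101-0*, 1010-*, 11-11, 1101-*, 111-1, 1110-*
[col 2] --010, -00-0, -000-, -101-, 0-0-0*, 0-0-1*, 0-00-*, 0-01-*, 000--*, 01--0, 010--*, 1-10-, 10--0, 10-0-
[col 3] 0-0--
Prime implicants: --010, -00-0, -000-, -101-, -1100, 0-0--, 01--0, 1-10-, 10--0, 10-0-, 11-11, 111-1
PI chart (minterm → PIs covering it):
  0 | -00-0,-000-,0-0--
  1 | -000-,0-0--
  2 | --010,-00-0,0-0--
  3 | 0-0--  (sole → essential)
  8 | 0-0--,01--0
  9 | 0-0--  (sole → essential)
  10 | --010,-101-,0-0--,01--0
  11 | -101-,0-0--
  12 | -1100,01--0
  14 | 01--0  (sole → essential)
  17 | -000-,10-0-
  18 | --010,-00-0,10--0
  20 | 1-10-,10--0,10-0-
  21 | 1-10-,10-0-
  22 | 10--0  (sole → essential)
  26 | --010,-101-
  27 | -101-,11-11
  29 | 1-10-,111-1
  31 | 11-11,111-1
Essential prime implicants: 0-0--, 01--0, 10--0

NO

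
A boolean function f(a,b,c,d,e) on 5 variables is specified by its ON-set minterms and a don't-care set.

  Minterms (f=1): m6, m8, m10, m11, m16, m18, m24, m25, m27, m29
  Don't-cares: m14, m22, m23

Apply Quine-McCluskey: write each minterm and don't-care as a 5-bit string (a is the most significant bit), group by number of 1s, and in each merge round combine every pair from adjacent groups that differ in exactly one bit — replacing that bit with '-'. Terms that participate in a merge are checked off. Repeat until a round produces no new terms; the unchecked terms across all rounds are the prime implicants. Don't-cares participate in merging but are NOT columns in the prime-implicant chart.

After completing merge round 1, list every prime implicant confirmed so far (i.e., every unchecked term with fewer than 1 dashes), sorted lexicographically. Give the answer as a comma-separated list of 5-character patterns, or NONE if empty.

NONE

Round 0: 00110✓ 01000✓ 01010✓ 01011✓ 01110✓ 10000✓ 10010✓ 10110✓ 10111✓ 11000✓ 11001✓ 11011✓ 11101✓
Round 1: -0110 -1000 -1011 0-110 01-10 010-0 0101- 1-000 10-10 100-0 1011- 11-01 110-1 1100-
PIs = {-0110, -1000, -1011, 0-110, 01-10, 010-0, 0101-, 1-000, 10-10, 100-0, 1011-, 11-01, 110-1, 1100-}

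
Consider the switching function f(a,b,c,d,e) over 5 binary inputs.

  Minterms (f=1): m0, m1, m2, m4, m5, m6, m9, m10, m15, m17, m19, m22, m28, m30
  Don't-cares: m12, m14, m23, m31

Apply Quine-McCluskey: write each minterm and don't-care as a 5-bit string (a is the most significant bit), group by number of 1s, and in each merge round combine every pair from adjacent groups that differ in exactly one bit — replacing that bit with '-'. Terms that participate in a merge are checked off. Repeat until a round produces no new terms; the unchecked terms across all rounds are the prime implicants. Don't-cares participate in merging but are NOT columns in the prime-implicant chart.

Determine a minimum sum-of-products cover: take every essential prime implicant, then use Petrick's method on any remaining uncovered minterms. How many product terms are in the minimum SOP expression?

7

size-2^0 implicants → 00000(✓)  00001(✓)  00010(✓)  00100(✓)  00101(✓)  00110(✓)  01001(✓)  01010(✓)  01100(✓)  01110(✓)  01111(✓)  10001(✓)  10011(✓)  10110(✓)  10111(✓)  11100(✓)  11110(✓)  11111(✓)
size-2^1 implicants → -0001  -0110(✓)  -1100(✓)  -1110(✓)  -1111(✓)  0-001  0-010(✓)  0-100(✓)  0-110(✓)  00-00(✓)  00-01(✓)  00-10(✓)  000-0(✓)  0000-(✓)  001-0(✓)  0010-(✓)  01-10(✓)  011-0(✓)  0111-(✓)  1-110(✓)  1-111(✓)  10-11  100-1  1011-(✓)  111-0(✓)  1111-(✓)
size-2^2 implicants → --110  -11-0  -111-  0--10  0-1-0  00--0  00-0-  1-11-
Unchecked terms (primes): --110, -0001, -11-0, -111-, 0--10, 0-001, 0-1-0, 00--0, 00-0-, 1-11-, 10-11, 100-1
Minterm coverage:
  m0 ⊆ 00--0,00-0-
  m1 ⊆ -0001,0-001,00-0-
  m2 ⊆ 0--10,00--0
  m4 ⊆ 0-1-0,00--0,00-0-
  m5 ⊆ 00-0- [E]
  m6 ⊆ --110,0--10,0-1-0,00--0
  m9 ⊆ 0-001 [E]
  m10 ⊆ 0--10 [E]
  m15 ⊆ -111- [E]
  m17 ⊆ -0001,100-1
  m19 ⊆ 10-11,100-1
  m22 ⊆ --110,1-11-
  m28 ⊆ -11-0 [E]
  m30 ⊆ --110,-11-0,-111-,1-11-
E = {-11-0, -111-, 0--10, 0-001, 00-0-}
Petrick residual → --110, 100-1
Cover = cde' + bce' + bcd + a'de' + a'c'd'e + a'b'd' + ab'c'e  |cover|=7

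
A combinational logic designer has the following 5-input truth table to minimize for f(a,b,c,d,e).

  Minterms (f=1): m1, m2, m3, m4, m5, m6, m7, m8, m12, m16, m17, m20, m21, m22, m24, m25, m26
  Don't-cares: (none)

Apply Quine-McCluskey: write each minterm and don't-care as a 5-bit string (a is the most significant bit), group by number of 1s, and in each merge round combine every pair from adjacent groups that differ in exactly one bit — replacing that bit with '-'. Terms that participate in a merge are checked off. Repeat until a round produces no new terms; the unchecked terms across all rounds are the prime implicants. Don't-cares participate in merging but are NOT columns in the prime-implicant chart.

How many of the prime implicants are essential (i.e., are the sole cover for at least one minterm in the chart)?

4

size-2^0 implicants → 00001(✓)  00010(✓)  00011(✓)  00100(✓)  00101(✓)  00110(✓)  00111(✓)  01000(✓)  01100(✓)  10000(✓)  10001(✓)  10100(✓)  10101(✓)  10110(✓)  11000(✓)  11001(✓)  11010(✓)
size-2^1 implicants → -0001(✓)  -0100(✓)  -0101(✓)  -0110(✓)  -1000  0-100  00-01(✓)  00-10(✓)  00-11(✓)  000-1(✓)  0001-(✓)  001-0(✓)  001-1(✓)  0010-(✓)  0011-(✓)  01-00  1-000(✓)  1-001(✓)  10-00(✓)  10-01(✓)  1000-(✓)  101-0(✓)  1010-(✓)  110-0  1100-(✓)
size-2^2 implicants → -0-01  -01-0  -010-  00--1  00-1-  001--  1-00-  10-0-
Unchecked terms (primes): -0-01, -01-0, -010-, -1000, 0-100, 00--1, 00-1-, 001--, 01-00, 1-00-, 10-0-, 110-0
Minterm coverage:
  m1 ⊆ -0-01,00--1
  m2 ⊆ 00-1- [E]
  m3 ⊆ 00--1,00-1-
  m4 ⊆ -01-0,-010-,0-100,001--
  m5 ⊆ -0-01,-010-,00--1,001--
  m6 ⊆ -01-0,00-1-,001--
  m7 ⊆ 00--1,00-1-,001--
  m8 ⊆ -1000,01-00
  m12 ⊆ 0-100,01-00
  m16 ⊆ 1-00-,10-0-
  m17 ⊆ -0-01,1-00-,10-0-
  m20 ⊆ -01-0,-010-,10-0-
  m21 ⊆ -0-01,-010-,10-0-
  m22 ⊆ -01-0 [E]
  m24 ⊆ -1000,1-00-,110-0
  m25 ⊆ 1-00- [E]
  m26 ⊆ 110-0 [E]
E = {-01-0, 00-1-, 1-00-, 110-0}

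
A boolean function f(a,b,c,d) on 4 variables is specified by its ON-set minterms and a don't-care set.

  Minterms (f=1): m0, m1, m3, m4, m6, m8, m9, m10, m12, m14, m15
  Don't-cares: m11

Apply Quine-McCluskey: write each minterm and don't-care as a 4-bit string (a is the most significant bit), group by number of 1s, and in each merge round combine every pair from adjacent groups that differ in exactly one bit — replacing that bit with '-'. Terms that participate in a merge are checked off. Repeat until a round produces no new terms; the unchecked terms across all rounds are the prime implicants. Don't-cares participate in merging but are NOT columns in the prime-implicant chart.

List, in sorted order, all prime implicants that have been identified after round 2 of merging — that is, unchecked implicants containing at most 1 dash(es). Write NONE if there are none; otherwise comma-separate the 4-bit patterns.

Round 0: 0000✓ 0001✓ 0011✓ 0100✓ 0110✓ 1000✓ 1001✓ 1010✓ 1011✓ 1100✓ 1110✓ 1111✓
Round 1: -000✓ -001✓ -011✓ -100✓ -110✓ 0-00✓ 00-1✓ 000-✓ 01-0✓ 1-00✓ 1-10✓ 1-11✓ 10-0✓ 10-1✓ 100-✓ 101-✓ 11-0✓ 111-✓
Round 2: --00 -0-1 -00- -1-0 1--0 1-1- 10--
PIs = {--00, -0-1, -00-, -1-0, 1--0, 1-1-, 10--}

NONE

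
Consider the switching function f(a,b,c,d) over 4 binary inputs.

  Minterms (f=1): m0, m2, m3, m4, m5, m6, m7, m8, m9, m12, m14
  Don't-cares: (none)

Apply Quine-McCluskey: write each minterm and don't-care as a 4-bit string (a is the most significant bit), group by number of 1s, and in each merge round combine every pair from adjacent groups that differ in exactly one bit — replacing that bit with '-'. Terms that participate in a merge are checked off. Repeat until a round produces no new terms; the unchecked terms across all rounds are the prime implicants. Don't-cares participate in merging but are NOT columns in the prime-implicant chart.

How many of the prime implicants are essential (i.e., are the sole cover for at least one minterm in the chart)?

4

[col 0] 0000*, 0010*, 0011*, 0100*, 0101*, 0110*, 0111*, 1000*, 1001*, 1100*, 1110*
[col 1] -000*, -100*, -110*, 0-00*, 0-10*, 0-11*, 00-0*, 001-*, 01-0*, 01-1*, 010-*, 011-*, 1-00*, 100-, 11-0*
[col 2] --00, -1-0, 0--0, 0-1-, 01--
Prime implicants: --00, -1-0, 0--0, 0-1-, 01--, 100-
PI chart (minterm → PIs covering it):
  0 | --00,0--0
  2 | 0--0,0-1-
  3 | 0-1-  (sole → essential)
  4 | --00,-1-0,0--0,01--
  5 | 01--  (sole → essential)
  6 | -1-0,0--0,0-1-,01--
  7 | 0-1-,01--
  8 | --00,100-
  9 | 100-  (sole → essential)
  12 | --00,-1-0
  14 | -1-0  (sole → essential)
Essential prime implicants: -1-0, 0-1-, 01--, 100-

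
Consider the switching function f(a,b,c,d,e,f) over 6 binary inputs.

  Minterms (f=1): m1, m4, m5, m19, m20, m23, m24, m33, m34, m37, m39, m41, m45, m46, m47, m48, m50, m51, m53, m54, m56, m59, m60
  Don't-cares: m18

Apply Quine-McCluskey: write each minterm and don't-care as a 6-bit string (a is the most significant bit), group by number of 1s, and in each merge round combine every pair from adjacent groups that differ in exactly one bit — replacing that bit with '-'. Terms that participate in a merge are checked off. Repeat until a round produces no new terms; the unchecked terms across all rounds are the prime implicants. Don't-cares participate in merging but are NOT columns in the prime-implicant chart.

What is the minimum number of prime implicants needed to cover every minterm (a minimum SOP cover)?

[col 0] 000001*, 000100*, 000101*, 010010*, 010011*, 010100*, 010111*, 011000*, 100001*, 100010*, 100101*, 100111*, 101001*, 101101*, 101110*, 101111*, 110000*, 110010*, 110011*, 110101*, 110110*, 111000*, 111011*, 111100*
[col 1] -00001*, -00101*, -10010*, -10011*, -11000, 0-0100, 000-01*, 00010-, 010-11, 01001-*, 1-0010, 1-0101, 10-001*, 10-101*, 10-111*, 100-01*, 1001-1*, 101-01*, 1011-1*, 10111-, 11-000, 11-011, 110-10, 1100-0, 11001-*, 111-00
[col 2] -00-01, -1001-, 10--01, 10-1-1
Prime implicants: -00-01, -1001-, -11000, 0-0100, 00010-, 010-11, 1-0010, 1-0101, 10--01, 10-1-1, 10111-, 11-000, 11-011, 110-10, 1100-0, 111-00
PI chart (minterm → PIs covering it):
  1 | -00-01  (sole → essential)
  4 | 0-0100,00010-
  5 | -00-01,00010-
  19 | -1001-,010-11
  20 | 0-0100  (sole → essential)
  23 | 010-11  (sole → essential)
  24 | -11000  (sole → essential)
  33 | -00-01,10--01
  34 | 1-0010  (sole → essential)
  37 | -00-01,1-0101,10--01,10-1-1
  39 | 10-1-1  (sole → essential)
  41 | 10--01  (sole → essential)
  45 | 10--01,10-1-1
  46 | 10111-  (sole → essential)
  47 | 10-1-1,10111-
  48 | 11-000,1100-0
  50 | -1001-,1-0010,110-10,1100-0
  51 | -1001-,11-011
  53 | 1-0101  (sole → essential)
  54 | 110-10  (sole → essential)
  56 | -11000,11-000,111-00
  59 | 11-011  (sole → essential)
  60 | 111-00  (sole → essential)
Essential prime implicants: -00-01, -11000, 0-0100, 010-11, 1-0010, 1-0101, 10--01, 10-1-1, 10111-, 11-011, 110-10, 111-00
Petrick residual → 11-000
Minimum SOP uses 13 PIs: b'c'e'f + bcd'e'f' + a'c'de'f' + a'bc'ef + ac'd'ef' + ac'de'f + ab'e'f + ab'df + ab'cde + abd'e'f' + abd'ef + abc'ef' + abce'f'

13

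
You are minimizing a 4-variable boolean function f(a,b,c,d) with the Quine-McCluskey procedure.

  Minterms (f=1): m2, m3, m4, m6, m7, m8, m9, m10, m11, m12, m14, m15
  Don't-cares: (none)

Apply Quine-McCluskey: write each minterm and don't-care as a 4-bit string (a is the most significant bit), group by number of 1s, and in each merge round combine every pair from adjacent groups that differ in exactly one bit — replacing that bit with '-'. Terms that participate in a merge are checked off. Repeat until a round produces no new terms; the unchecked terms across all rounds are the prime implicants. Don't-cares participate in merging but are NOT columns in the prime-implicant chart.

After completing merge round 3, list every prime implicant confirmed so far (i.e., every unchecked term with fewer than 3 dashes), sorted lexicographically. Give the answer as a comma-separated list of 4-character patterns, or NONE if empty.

Round 0: 0010✓ 0011✓ 0100✓ 0110✓ 0111✓ 1000✓ 1001✓ 1010✓ 1011✓ 1100✓ 1110✓ 1111✓
Round 1: -010✓ -011✓ -100✓ -110✓ -111✓ 0-10✓ 0-11✓ 001-✓ 01-0✓ 011-✓ 1-00✓ 1-10✓ 1-11✓ 10-0✓ 10-1✓ 100-✓ 101-✓ 11-0✓ 111-✓
Round 2: --10✓ --11✓ -01-✓ -1-0 -11-✓ 0-1-✓ 1--0 1-1-✓ 10--
Round 3: --1-
PIs = {--1-, -1-0, 1--0, 10--}

-1-0, 1--0, 10--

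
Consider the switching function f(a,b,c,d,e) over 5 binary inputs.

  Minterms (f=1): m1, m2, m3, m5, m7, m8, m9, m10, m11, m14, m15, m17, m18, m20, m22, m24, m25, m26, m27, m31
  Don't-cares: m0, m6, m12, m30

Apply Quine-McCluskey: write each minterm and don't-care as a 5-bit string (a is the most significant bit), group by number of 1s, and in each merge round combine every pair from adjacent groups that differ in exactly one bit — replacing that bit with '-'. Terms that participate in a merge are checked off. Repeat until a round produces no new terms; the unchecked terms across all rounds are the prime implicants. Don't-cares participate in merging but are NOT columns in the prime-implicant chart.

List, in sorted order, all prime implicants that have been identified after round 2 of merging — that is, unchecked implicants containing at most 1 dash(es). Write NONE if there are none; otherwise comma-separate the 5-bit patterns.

size-2^0 implicants → 00000(✓)  00001(✓)  00010(✓)  00011(✓)  00101(✓)  00110(✓)  00111(✓)  01000(✓)  01001(✓)  01010(✓)  01011(✓)  01100(✓)  01110(✓)  01111(✓)  10001(✓)  10010(✓)  10100(✓)  10110(✓)  11000(✓)  11001(✓)  11010(✓)  11011(✓)  11110(✓)  11111(✓)
size-2^1 implicants → -0001(✓)  -0010(✓)  -0110(✓)  -1000(✓)  -1001(✓)  -1010(✓)  -1011(✓)  -1110(✓)  -1111(✓)  0-000(✓)  0-001(✓)  0-010(✓)  0-011(✓)  0-110(✓)  0-111(✓)  00-01(✓)  00-10(✓)  00-11(✓)  000-0(✓)  000-1(✓)  0000-(✓)  0001-(✓)  001-1(✓)  0011-(✓)  01-00(✓)  01-10(✓)  01-11(✓)  010-0(✓)  010-1(✓)  0100-(✓)  0101-(✓)  011-0(✓)  0111-(✓)  1-001(✓)  1-010(✓)  1-110(✓)  10-10(✓)  101-0  11-10(✓)  11-11(✓)  110-0(✓)  110-1(✓)  1100-(✓)  1101-(✓)  1111-(✓)
size-2^2 implicants → --001  --010(✓)  --110(✓)  -0-10(✓)  -1-10(✓)  -1-11(✓)  -10-0(✓)  -10-1(✓)  -100-(✓)  -101-(✓)  -111-(✓)  0--10(✓)  0--11(✓)  0-0-0(✓)  0-0-1(✓)  0-00-(✓)  0-01-(✓)  0-11-(✓)  00--1  00-1-(✓)  000--(✓)  01--0  01-1-(✓)  010--(✓)  1--10(✓)  11-1-(✓)  110--(✓)
size-2^3 implicants → ---10  -1-1-  -10--  0--1-  0-0--
Unchecked terms (primes): ---10, --001, -1-1-, -10--, 0--1-, 0-0--, 00--1, 01--0, 101-0

101-0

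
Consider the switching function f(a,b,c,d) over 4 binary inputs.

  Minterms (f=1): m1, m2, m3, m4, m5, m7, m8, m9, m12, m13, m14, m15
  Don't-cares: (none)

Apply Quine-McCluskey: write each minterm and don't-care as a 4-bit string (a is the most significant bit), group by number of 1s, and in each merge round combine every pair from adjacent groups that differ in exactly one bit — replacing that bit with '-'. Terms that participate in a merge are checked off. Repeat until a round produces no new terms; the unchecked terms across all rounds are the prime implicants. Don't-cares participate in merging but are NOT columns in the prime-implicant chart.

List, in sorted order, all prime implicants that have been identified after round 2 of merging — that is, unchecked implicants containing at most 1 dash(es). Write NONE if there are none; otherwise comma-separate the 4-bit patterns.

001-

[col 0] 0001*, 0010*, 0011*, 0100*, 0101*, 0111*, 1000*, 1001*, 1100*, 1101*, 1110*, 1111*
[col 1] -001*, -100*, -101*, -111*, 0-01*, 0-11*, 00-1*, 001-, 01-1*, 010-*, 1-00*, 1-01*, 100-*, 11-0*, 11-1*, 110-*, 111-*
[col 2] --01, -1-1, -10-, 0--1, 1-0-, 11--
Prime implicants: --01, -1-1, -10-, 0--1, 001-, 1-0-, 11--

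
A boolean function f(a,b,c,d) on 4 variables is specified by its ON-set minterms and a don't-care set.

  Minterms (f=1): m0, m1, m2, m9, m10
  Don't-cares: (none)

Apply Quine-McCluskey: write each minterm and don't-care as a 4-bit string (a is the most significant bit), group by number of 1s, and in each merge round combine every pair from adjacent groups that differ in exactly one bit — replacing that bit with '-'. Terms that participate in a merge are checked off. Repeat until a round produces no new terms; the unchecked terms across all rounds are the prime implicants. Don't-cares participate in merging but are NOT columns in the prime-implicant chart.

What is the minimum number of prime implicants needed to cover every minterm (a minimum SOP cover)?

size-2^0 implicants → 0000(✓)  0001(✓)  0010(✓)  1001(✓)  1010(✓)
size-2^1 implicants → -001  -010  00-0  000-
Unchecked terms (primes): -001, -010, 00-0, 000-
Minterm coverage:
  m0 ⊆ 00-0,000-
  m1 ⊆ -001,000-
  m2 ⊆ -010,00-0
  m9 ⊆ -001 [E]
  m10 ⊆ -010 [E]
E = {-001, -010}
Petrick residual → 00-0
Cover = b'c'd + b'cd' + a'b'd'  |cover|=3

3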